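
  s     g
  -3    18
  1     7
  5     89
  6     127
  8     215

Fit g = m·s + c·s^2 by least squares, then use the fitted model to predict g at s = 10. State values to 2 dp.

Sums needed: Σs·s = 135, Σs·s^2 = 827, Σs^2·s^2 = 6099.
And Σs·g = 2880, Σs^2·g = 20726.
XᵀX·[m, c]ᵀ = Xᵀg becomes [[135, 827]; [827, 6099]]·[m, c]ᵀ = [2880, 20726]ᵀ.
Determinant 135·6099 − 827² = 139436.
m = (2880·6099 − 827·20726)/139436 = 212359/69718; c = (135·20726 − 827·2880)/139436 = 208125/69718.
At s = 10: ĝ = (212359/69718)·(10) + (208125/69718)·(100) = 11468045/34859.

ĝ = 328.98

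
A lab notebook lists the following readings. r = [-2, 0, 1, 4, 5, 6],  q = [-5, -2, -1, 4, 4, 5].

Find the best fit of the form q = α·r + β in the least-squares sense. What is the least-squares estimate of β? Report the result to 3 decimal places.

β = -2.162

Sums needed: Σr·r = 82, Σr = 14, Σ1 = 6.
Right-hand side: Σr·q = 75, Σq = 5.
Normal equations: [[82, 14]; [14, 6]]·[α, β]ᵀ = [75, 5]ᵀ.
Determinant 82·6 − 14² = 296.
α = (75·6 − 14·5)/296 = 95/74; β = (82·5 − 14·75)/296 = -80/37.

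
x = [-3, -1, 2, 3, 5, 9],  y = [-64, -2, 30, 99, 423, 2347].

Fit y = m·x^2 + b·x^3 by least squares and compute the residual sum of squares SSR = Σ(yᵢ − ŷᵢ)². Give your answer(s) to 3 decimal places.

SSR = 4.197

Normal-equation sums: Σx^2·x^2 = 7365, Σx^2·x^3 = 62205, Σx^3·x^3 = 548589.
For Aᵀy: Σx^2·y = 201115, Σx^3·y = 1768481.
So AᵀA·[m, b]ᵀ = Aᵀy: [[7365, 62205]; [62205, 548589]]·[m, b]ᵀ = [201115, 1768481]ᵀ.
det = 7365·548589 − 62205² = 170895960.
m = (201115·548589 − 62205·1768481)/170895960 = 1189319/632948; b = (7365·1768481 − 62205·201115)/170895960 = 5716711/1898844.
Residuals: 59464/158237, -824467/949422, -760049/474711, 253791/316474, -144197/474711, 8336/158237; SSR = 3984635/949422.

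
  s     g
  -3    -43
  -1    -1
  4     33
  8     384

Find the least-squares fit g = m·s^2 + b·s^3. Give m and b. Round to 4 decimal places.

Sums needed: Σs^2·s^2 = 4434, Σs^2·s^3 = 33548, Σs^3·s^3 = 266970.
And Σs^2·g = 24716, Σs^3·g = 199882.
Δ = 4434·266970 − 33548² = 58276676.
m = (24716·266970 − 33548·199882)/58276676 = -26802704/14569169; b = (4434·199882 − 33548·24716)/58276676 = 14276105/14569169.

m = -1.8397, b = 0.9799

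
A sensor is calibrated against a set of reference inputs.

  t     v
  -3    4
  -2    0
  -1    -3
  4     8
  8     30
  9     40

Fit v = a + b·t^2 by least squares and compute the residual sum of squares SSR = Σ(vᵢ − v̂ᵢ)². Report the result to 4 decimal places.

SSR = 8.0275

Sums needed: Σ1 = 6, Σt^2 = 175, Σt^2·t^2 = 11011.
And Σv = 79, Σt^2·v = 5321.
Normal equations: [[6, 175]; [175, 11011]]·[a, b]ᵀ = [79, 5321]ᵀ.
Δ = 6·11011 − 175² = 35441.
a = (79·11011 − 175·5321)/35441 = -8758/5063; b = (6·5321 − 175·79)/35441 = 18101/35441.
Residuals: 40161/35441, -11098/35441, -63118/35441, 55218/35441, -33928/35441, 12765/35441; SSR = 284502/35441.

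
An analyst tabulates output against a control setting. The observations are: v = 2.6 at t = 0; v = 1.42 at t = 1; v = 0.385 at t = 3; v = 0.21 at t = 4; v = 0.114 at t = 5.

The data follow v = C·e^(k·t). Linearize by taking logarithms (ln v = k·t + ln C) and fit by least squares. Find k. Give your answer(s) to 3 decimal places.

k = -0.629

Let Y = ln v. Fitting Y = k·t + ln C by least squares:
Σt = 13.0000, Σ(t)² = 51.0000, Σln v = -3.3805, Σt·ln v = -19.6133.
Equations: 51.0000·k + 13.0000·ln C = -19.6133;  13.0000·k + 5·ln C = -3.3805.
Δ = 51.0000·5 − (13.0000)² = 86.0000; k = (-19.6133·5 − 13.0000·-3.3805)/86.0000 = -0.62929, ln C = (51.0000·-3.3805 − 13.0000·-19.6133)/86.0000 = 0.96005.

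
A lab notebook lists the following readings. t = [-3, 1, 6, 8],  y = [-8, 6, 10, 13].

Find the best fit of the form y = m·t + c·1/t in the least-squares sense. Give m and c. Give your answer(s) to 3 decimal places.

m = 1.587, c = 4.860

The normal equations are: 110·m + 4·c = 194;  4·m + (665/576)·c = 287/24.
Eliminating c: (665/576)·(row 1) − 4·(row 2) gives (31967/288)·m = (665/576)·194 − 4·(287/24) = 50729/288, so m = 50729/31967.
Then c = ((287/24) − 4·(50729/31967))/(665/576) = 155352/31967.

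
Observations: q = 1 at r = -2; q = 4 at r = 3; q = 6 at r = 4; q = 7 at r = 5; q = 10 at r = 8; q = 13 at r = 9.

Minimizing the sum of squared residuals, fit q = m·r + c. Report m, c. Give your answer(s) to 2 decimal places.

m = 1.05, c = 2.10

With design matrix X, XᵀX = [[199, 27]; [27, 6]] and Xᵀq = [266, 41]ᵀ.
Determinant 199·6 − 27² = 465.
m = (266·6 − 27·41)/465 = 163/155; c = (199·41 − 27·266)/465 = 977/465.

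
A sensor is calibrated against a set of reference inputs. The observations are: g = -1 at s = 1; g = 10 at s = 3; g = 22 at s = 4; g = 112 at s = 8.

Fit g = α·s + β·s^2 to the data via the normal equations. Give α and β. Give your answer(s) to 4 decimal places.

α = -3.0427, β = 2.1305

The normal system AᵀA·[α, β]ᵀ = Aᵀg is [[90, 604]; [604, 4434]]·[α, β]ᵀ = [1013, 7609]ᵀ.
det = 90·4434 − 604² = 34244.
α = (1013·4434 − 604·7609)/34244 = -52097/17122; β = (90·7609 − 604·1013)/34244 = 36479/17122.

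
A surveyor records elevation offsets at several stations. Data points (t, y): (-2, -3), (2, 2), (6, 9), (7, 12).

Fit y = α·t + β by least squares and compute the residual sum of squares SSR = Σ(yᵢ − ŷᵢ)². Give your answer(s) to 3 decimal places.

Entries of XᵀX: Σt·t = 93, Σt = 13, Σ1 = 4.
Right-hand side: Σt·y = 148, Σy = 20.
XᵀX·[α, β]ᵀ = Xᵀy becomes [[93, 13]; [13, 4]]·[α, β]ᵀ = [148, 20]ᵀ.
Determinant 93·4 − 13² = 203.
α = (148·4 − 13·20)/203 = 332/203; β = (93·20 − 13·148)/203 = -64/203.
Residuals: 17/29, -194/203, -101/203, 176/203; SSR = 458/203.

SSR = 2.256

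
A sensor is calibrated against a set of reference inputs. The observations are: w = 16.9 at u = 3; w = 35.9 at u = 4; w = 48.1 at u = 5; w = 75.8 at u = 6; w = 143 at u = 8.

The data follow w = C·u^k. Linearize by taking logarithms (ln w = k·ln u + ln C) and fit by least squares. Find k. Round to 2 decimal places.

Let Y = ln w. Fitting Y = k·ln u + ln C by least squares:
Σln u = 7.9655, Σ(ln u)² = 13.2535, Σln w = 19.5723, Σln u·ln w = 32.3787.
Normal system: [[13.2535, 7.9655]; [7.9655, 5]]·[k, ln C]ᵀ = [32.3787, 19.5723]ᵀ.
Solving (det = 2.8177): k = 2.12577, ln C = 0.52788.

k = 2.13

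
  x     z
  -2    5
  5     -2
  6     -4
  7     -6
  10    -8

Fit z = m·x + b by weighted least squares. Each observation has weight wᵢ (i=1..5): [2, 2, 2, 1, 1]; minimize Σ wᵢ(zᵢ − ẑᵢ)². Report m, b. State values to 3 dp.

Sums needed: Σwᵢ·x·x = 279, Σwᵢ·x = 35, Σwᵢ·1 = 8.
For AᵀWz: Σwᵢ·x·z = -210, Σwᵢ·z = -16.
So AᵀWA·[m, b]ᵀ = AᵀWz: [[279, 35]; [35, 8]]·[m, b]ᵀ = [-210, -16]ᵀ.
Determinant 279·8 − 35² = 1007.
m = ((-210)·8 − 35·(-16))/1007 = -1120/1007; b = (279·(-16) − 35·(-210))/1007 = 2886/1007.

m = -1.112, b = 2.866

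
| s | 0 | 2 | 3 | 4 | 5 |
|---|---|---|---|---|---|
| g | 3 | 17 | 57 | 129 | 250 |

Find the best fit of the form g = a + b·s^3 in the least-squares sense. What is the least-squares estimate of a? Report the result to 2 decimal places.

a = 2.48

AᵀA·[a, b]ᵀ = Aᵀg reads: 5·a + 224·b = 456;  224·a + 20514·b = 41181.
(Σ1 = 5, Σs^3 = 224, Σs^3·s^3 = 20514, Σg = 456, Σs^3·g = 41181.)
Eliminating b: 20514·(row 1) − 224·(row 2) gives 52394·a = 20514·456 − 224·41181 = 129840, so a = 64920/26197.
Then b = (41181 − 224·(64920/26197))/20514 = 103761/52394.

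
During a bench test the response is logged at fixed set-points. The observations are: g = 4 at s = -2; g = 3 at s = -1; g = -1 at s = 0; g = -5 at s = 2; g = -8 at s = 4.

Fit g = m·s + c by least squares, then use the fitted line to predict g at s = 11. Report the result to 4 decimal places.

ĝ = -23.2759

Setting ∂/∂m … = 0 gives: 25·m + 3·c = -53;  3·m + 5·c = -7.
Determinant 25·5 − 3² = 116.
m = ((-53)·5 − 3·(-7))/116 = -61/29; c = (25·(-7) − 3·(-53))/116 = -4/29.
At s = 11: ĝ = (-61/29)·(11) + (-4/29)·(1) = -675/29.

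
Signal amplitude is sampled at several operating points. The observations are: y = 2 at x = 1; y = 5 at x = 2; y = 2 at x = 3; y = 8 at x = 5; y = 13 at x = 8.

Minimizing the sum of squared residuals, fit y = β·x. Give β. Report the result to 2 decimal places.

From the data, Σx·x = 103.
For Aᵀy: Σx·y = 162.
Normal equations: [[103]]·[β]ᵀ = [162]ᵀ.
Hence β = 162 / 103 ≈ 1.57282.

β = 1.57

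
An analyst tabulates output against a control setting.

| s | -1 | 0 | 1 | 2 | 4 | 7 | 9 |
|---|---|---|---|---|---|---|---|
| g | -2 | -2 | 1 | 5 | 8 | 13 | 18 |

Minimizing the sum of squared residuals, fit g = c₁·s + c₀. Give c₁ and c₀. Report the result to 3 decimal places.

c₁ = 2.041, c₀ = -0.559

Entries of XᵀX: Σs·s = 152, Σs = 22, Σ1 = 7.
For Xᵀg: Σs·g = 298, Σg = 41.
XᵀX·[c₁, c₀]ᵀ = Xᵀg becomes [[152, 22]; [22, 7]]·[c₁, c₀]ᵀ = [298, 41]ᵀ.
Eliminating c₀: 7·(row 1) − 22·(row 2) gives 580·c₁ = 7·298 − 22·41 = 1184, so c₁ = 296/145.
Then c₀ = (41 − 22·(296/145))/7 = -81/145.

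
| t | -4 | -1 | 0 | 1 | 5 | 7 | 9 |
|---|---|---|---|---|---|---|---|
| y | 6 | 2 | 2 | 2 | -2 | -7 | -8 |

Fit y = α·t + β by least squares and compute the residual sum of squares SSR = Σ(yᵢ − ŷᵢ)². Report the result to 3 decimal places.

Sums needed: Σt·t = 173, Σt = 17, Σ1 = 7.
Right-hand side: Σt·y = -155, Σy = -5.
MᵀM·[α, β]ᵀ = Mᵀy becomes [[173, 17]; [17, 7]]·[α, β]ᵀ = [-155, -5]ᵀ.
Eliminating β: 7·(row 1) − 17·(row 2) gives 922·α = 7·(-155) − 17·(-5) = -1000, so α = -500/461.
Then β = ((-5) − 17·(-500/461))/7 = 885/461.
Residuals: -119/461, -463/461, 37/461, 537/461, 693/461, -612/461, -73/461; SSR = 2990/461.

SSR = 6.486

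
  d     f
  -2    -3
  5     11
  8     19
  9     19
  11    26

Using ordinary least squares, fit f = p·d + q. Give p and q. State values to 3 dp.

p = 2.175, q = 0.914

MᵀM·[p, q]ᵀ = Mᵀf reads: 295·p + 31·q = 670;  31·p + 5·q = 72.
(Σd·d = 295, Σd = 31, Σ1 = 5, Σd·f = 670, Σf = 72.)
det = 295·5 − 31² = 514.
p = (670·5 − 31·72)/514 = 559/257; q = (295·72 − 31·670)/514 = 235/257.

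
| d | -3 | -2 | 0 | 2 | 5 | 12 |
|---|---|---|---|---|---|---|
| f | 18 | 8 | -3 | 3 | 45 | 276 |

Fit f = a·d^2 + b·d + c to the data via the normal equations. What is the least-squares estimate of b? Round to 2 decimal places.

b = -0.78

From the data, Σd^2·d^2 = 21474, Σd^2·d = 1826, Σd^2 = 186, Σd·d = 186, Σd = 14, Σ1 = 6.
And Σd^2·f = 41075, Σd·f = 3473, Σf = 347.
So MᵀM·[a, b, c]ᵀ = Mᵀf: [[21474, 1826, 186]; [1826, 186, 14]; [186, 14, 6]]·[a, b, c]ᵀ = [41075, 3473, 347]ᵀ.
Solving the 3×3 system (Gaussian elimination) gives a = 117675/58862, b = -45877/58862, c = -136693/58862.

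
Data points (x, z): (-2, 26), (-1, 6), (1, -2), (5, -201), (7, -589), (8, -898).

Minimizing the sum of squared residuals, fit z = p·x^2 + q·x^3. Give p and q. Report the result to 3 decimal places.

Normal-equation sums: Σx^2·x^2 = 7140, Σx^2·x^3 = 52668, Σx^3·x^3 = 395484.
Moment sums: Σx^2·z = -91250, Σx^3·z = -687144.
Normal equations: [[7140, 52668]; [52668, 395484]]·[p, q]ᵀ = [-91250, -687144]ᵀ.
Eliminating q: 395484·(row 1) − 52668·(row 2) gives 49837536·p = 395484·(-91250) − 52668·(-687144) = 102585192, so p = 4274383/2076564.
Then q = ((-687144) − 52668·(4274383/2076564))/395484 = -198915/98884.

p = 2.058, q = -2.012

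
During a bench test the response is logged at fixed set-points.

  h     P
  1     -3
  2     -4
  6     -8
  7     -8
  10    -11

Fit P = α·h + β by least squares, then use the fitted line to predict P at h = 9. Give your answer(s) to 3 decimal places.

The normal system MᵀM·[α, β]ᵀ = MᵀP is [[190, 26]; [26, 5]]·[α, β]ᵀ = [-225, -34]ᵀ.
Eliminating β: 5·(row 1) − 26·(row 2) gives 274·α = 5·(-225) − 26·(-34) = -241, so α = -241/274.
Then β = ((-34) − 26·(-241/274))/5 = -305/137.
At h = 9: P̂ = (-241/274)·(9) + (-305/137)·(1) = -2779/274.

P̂ = -10.142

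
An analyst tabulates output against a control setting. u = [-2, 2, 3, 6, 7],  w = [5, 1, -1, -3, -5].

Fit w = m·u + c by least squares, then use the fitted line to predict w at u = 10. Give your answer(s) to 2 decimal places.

ŵ = -7.88

With design matrix M, MᵀM = [[102, 16]; [16, 5]] and Mᵀw = [-64, -3]ᵀ.
Eliminating c: 5·(row 1) − 16·(row 2) gives 254·m = 5·(-64) − 16·(-3) = -272, so m = -136/127.
Then c = ((-3) − 16·(-136/127))/5 = 359/127.
At u = 10: ŵ = (-136/127)·(10) + (359/127)·(1) = -1001/127.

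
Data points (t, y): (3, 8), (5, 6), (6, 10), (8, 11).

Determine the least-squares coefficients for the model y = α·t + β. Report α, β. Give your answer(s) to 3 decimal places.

α = 0.731, β = 4.731

Setting ∂/∂α … = 0 gives: 134·α + 22·β = 202;  22·α + 4·β = 35.
det = 134·4 − 22² = 52.
α = (202·4 − 22·35)/52 = 19/26; β = (134·35 − 22·202)/52 = 123/26.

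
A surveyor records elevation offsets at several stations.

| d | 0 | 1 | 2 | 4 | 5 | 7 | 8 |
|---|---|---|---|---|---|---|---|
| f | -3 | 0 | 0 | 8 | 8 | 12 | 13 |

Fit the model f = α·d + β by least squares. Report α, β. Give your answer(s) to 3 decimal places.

Entries of MᵀM: Σd·d = 159, Σd = 27, Σ1 = 7.
Moment sums: Σd·f = 260, Σf = 38.
MᵀM·[α, β]ᵀ = Mᵀf becomes [[159, 27]; [27, 7]]·[α, β]ᵀ = [260, 38]ᵀ.
Determinant 159·7 − 27² = 384.
α = (260·7 − 27·38)/384 = 397/192; β = (159·38 − 27·260)/384 = -163/64.

α = 2.068, β = -2.547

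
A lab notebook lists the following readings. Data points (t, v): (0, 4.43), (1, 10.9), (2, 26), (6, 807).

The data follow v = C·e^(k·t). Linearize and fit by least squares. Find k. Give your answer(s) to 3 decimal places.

k = 0.865

Linearized form: ln v = k·t + ln C. From the 4 transformed points,
Σt = 9.0000, Σ(t)² = 41.0000, Σln v = 13.8286, Σt·ln v = 49.0649.
Equations: 41.0000·k + 9.0000·ln C = 49.0649;  9.0000·k + 4·ln C = 13.8286.
Solving (det = 83.0000): k = 0.86509, ln C = 1.51070.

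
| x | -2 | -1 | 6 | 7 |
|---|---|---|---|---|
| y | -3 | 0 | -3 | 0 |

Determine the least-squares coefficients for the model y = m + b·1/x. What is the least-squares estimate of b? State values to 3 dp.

b = -0.832

The normal equations are: 4·m + (-25/21)·b = -6;  (-25/21)·m + (1145/882)·b = 1.
det = 4·(1145/882) − (-25/21)² = 185/49.
m = ((-6)·(1145/882) − (-25/21)·1)/(185/49) = -194/111; b = (4·1 − (-25/21)·(-6))/(185/49) = -154/185.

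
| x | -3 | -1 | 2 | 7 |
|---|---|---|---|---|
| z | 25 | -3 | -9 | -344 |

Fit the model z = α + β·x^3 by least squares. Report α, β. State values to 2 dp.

Setting ∂/∂α … = 0 gives: 4·α + 323·β = -331;  323·α + 118443·β = -118736.
(Σ1 = 4, Σx^3 = 323, Σx^3·x^3 = 118443, Σz = -331, Σx^3·z = -118736.)
Δ = 4·118443 − 323² = 369443.
α = ((-331)·118443 − 323·(-118736))/369443 = -852905/369443; β = (4·(-118736) − 323·(-331))/369443 = -368031/369443.

α = -2.31, β = -1.00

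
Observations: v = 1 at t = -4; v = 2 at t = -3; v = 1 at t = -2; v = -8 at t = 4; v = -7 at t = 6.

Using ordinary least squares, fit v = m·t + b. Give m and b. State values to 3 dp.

m = -1.037, b = -1.993

Entries of XᵀX: Σt·t = 81, Σt = 1, Σ1 = 5.
And Σt·v = -86, Σv = -11.
Normal equations: [[81, 1]; [1, 5]]·[m, b]ᵀ = [-86, -11]ᵀ.
Eliminating b: 5·(row 1) − 1·(row 2) gives 404·m = 5·(-86) − 1·(-11) = -419, so m = -419/404.
Then b = ((-11) − 1·(-419/404))/5 = -805/404.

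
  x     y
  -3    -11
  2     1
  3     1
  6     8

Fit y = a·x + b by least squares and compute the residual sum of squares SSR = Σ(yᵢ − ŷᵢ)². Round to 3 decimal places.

The normal system AᵀA·[a, b]ᵀ = Aᵀy is [[58, 8]; [8, 4]]·[a, b]ᵀ = [86, -1]ᵀ.
Δ = 58·4 − 8² = 168.
a = (86·4 − 8·(-1))/168 = 44/21; b = (58·(-1) − 8·86)/168 = -373/84.
Residuals: -23/84, 5/4, -71/84, -11/84; SSR = 199/84.

SSR = 2.369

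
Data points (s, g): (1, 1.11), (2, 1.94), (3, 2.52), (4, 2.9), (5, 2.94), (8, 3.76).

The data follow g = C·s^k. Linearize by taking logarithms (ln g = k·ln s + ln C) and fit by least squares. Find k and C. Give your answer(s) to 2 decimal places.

With ln gᵢ as the transformed response and ln sᵢ as the regressor:
XᵀX = [[10.5236, 6.8669]; [6.8669, 6]], rhs = [7.4404, 5.1588]ᵀ  (here Σln s = 6.8669, Σ(ln s)² = 10.5236, Σln g = 5.1588, Σln s·ln g = 7.4404).
Δ = 10.5236·6 − (6.8669)² = 15.9867; k = (7.4404·6 − 6.8669·5.1588)/15.9867 = 0.57655, ln C = (10.5236·5.1588 − 6.8669·7.4404)/15.9867 = 0.19995, so C = exp(0.19995) = 1.22135.

k = 0.58, C = 1.22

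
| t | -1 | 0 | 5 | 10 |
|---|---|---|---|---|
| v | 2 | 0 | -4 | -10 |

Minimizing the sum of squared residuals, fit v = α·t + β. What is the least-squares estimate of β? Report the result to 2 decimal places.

β = 0.64

Entries of XᵀX: Σt·t = 126, Σt = 14, Σ1 = 4.
And Σt·v = -122, Σv = -12.
Eliminating β: 4·(row 1) − 14·(row 2) gives 308·α = 4·(-122) − 14·(-12) = -320, so α = -80/77.
Then β = ((-12) − 14·(-80/77))/4 = 7/11.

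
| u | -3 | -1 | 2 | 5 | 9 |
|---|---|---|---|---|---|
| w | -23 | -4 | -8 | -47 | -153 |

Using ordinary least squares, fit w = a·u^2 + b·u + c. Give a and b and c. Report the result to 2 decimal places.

Setting ∂/∂a … = 0 gives: 7284·a + 834·b + 120·c = -13811;  834·a + 120·b + 12·c = -1555;  120·a + 12·b + 5·c = -235.
Solving the 3×3 system (Gaussian elimination) gives a = -18899/9586, b = 26945/28758, c = -9261/4793.

a = -1.97, b = 0.94, c = -1.93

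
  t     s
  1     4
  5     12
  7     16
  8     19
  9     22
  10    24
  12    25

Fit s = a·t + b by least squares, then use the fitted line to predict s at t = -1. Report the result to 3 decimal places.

The normal system MᵀM·[a, b]ᵀ = Mᵀs is [[464, 52]; [52, 7]]·[a, b]ᵀ = [1066, 122]ᵀ.
Determinant 464·7 − 52² = 544.
a = (1066·7 − 52·122)/544 = 559/272; b = (464·122 − 52·1066)/544 = 147/68.
At t = -1: ŝ = (559/272)·(-1) + (147/68)·(1) = 29/272.

ŝ = 0.107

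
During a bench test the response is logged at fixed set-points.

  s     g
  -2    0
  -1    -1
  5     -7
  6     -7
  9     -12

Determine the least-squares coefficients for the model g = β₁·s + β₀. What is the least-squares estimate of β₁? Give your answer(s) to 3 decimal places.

β₁ = -1.034

Normal-equation sums: Σs·s = 147, Σs = 17, Σ1 = 5.
For Aᵀg: Σs·g = -184, Σg = -27.
So AᵀA·[β₁, β₀]ᵀ = Aᵀg: [[147, 17]; [17, 5]]·[β₁, β₀]ᵀ = [-184, -27]ᵀ.
Determinant 147·5 − 17² = 446.
β₁ = ((-184)·5 − 17·(-27))/446 = -461/446; β₀ = (147·(-27) − 17·(-184))/446 = -841/446.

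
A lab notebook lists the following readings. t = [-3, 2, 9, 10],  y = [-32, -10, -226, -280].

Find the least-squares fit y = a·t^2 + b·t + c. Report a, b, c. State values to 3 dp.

From the data, Σt^2·t^2 = 16658, Σt^2·t = 1710, Σt^2 = 194, Σt·t = 194, Σt = 18, Σ1 = 4.
Moment sums: Σt^2·y = -46634, Σt·y = -4758, Σy = -548.
Normal equations: [[16658, 1710, 194]; [1710, 194, 18]; [194, 18, 4]]·[a, b, c]ᵀ = [-46634, -4758, -548]ᵀ.
Inverting the 3×3 Gram matrix, [a, b, c]ᵀ = [-86981/29642, 43041/29642, -18030/14821]ᵀ.

a = -2.934, b = 1.452, c = -1.217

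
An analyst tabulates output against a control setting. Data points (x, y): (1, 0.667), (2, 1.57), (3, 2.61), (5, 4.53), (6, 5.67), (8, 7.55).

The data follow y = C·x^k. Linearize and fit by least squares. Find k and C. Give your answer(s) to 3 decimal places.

k = 1.170, C = 0.689

Linearized form: ln y = k·ln x + ln C. From the 6 transformed points,
Σln x = 7.2724, Σ(ln x)² = 11.8122, Σln y = 6.2729, Σln x·ln y = 11.1108.
Equations: 11.8122·k + 7.2724·ln C = 11.1108;  7.2724·k + 6·ln C = 6.2729.
Slope k = (n·Σln x·ln y − Σln x·Σln y)/(n·Σ(ln x)² − (Σln x)²) = (6·11.1108 − 7.2724·6.2729)/17.9853 = 1.17015; ln C = (Σln y − k·Σln x)/n = -0.37281, so C = exp(-0.37281) = 0.68880.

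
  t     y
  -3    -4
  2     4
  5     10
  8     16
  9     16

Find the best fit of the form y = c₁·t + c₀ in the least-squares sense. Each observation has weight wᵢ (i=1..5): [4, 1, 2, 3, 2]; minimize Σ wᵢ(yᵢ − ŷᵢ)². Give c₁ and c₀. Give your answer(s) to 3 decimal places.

Forming AᵀWA = [[444, 42]; [42, 12]] and AᵀWy = [828, 88]ᵀ gives AᵀWA·[c₁, c₀]ᵀ = AᵀWy.
Δ = 444·12 − 42² = 3564.
c₁ = (828·12 − 42·88)/3564 = 520/297; c₀ = (444·88 − 42·828)/3564 = 358/297.

c₁ = 1.751, c₀ = 1.205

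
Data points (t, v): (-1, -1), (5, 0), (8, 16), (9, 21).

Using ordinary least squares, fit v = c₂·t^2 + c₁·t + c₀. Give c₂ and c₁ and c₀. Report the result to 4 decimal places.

From the data, Σt^2·t^2 = 11283, Σt^2·t = 1365, Σt^2 = 171, Σt·t = 171, Σt = 21, Σ1 = 4.
Right-hand side: Σt^2·v = 2724, Σt·v = 318, Σv = 36.
So XᵀX·[c₂, c₁, c₀]ᵀ = Xᵀv: [[11283, 1365, 171]; [1365, 171, 21]; [171, 21, 4]]·[c₂, c₁, c₀]ᵀ = [2724, 318, 36]ᵀ.
Solving the 3×3 system (Gaussian elimination) gives c₂ = 2603/5116, c₁ = -9157/5116, c₀ = -4290/1279.

c₂ = 0.5088, c₁ = -1.7899, c₀ = -3.3542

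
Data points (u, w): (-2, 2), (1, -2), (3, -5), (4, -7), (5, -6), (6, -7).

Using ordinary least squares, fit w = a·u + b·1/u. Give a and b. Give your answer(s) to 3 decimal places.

Sums needed: Σu·u = 91, Σu·1/u = 6, Σ1/u·1/u = 5369/3600.
And Σu·w = -121, Σ1/u·w = -527/60.
det = 91·(5369/3600) − 6² = 358979/3600.
a = ((-121)·(5369/3600) − 6·(-527/60))/(358979/3600) = -459929/358979; b = (91·(-527/60) − 6·(-121))/(358979/3600) = -263820/358979.

a = -1.281, b = -0.735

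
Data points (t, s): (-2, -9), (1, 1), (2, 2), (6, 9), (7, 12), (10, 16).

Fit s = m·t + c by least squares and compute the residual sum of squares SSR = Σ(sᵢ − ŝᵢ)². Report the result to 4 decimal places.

SSR = 10.8231

Setting ∂/∂m … = 0 gives: 194·m + 24·c = 321;  24·m + 6·c = 31.
(Σt·t = 194, Σt = 24, Σ1 = 6, Σt·s = 321, Σs = 31.)
det = 194·6 − 24² = 588.
m = (321·6 − 24·31)/588 = 197/98; c = (194·31 − 24·321)/588 = -845/294.
Residuals: -619/294, 274/147, 251/294, -55/294, 118/147, -361/294; SSR = 1591/147.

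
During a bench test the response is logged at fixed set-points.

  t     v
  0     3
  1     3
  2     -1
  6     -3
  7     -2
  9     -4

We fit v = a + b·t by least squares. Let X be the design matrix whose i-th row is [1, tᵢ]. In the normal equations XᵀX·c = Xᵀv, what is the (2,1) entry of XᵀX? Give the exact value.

25

Row 2 ↔ basis t, column 1 ↔ basis 1, so (XᵀX)_{2,1} = Σᵢ t = (0)·(1) + (1)·(1) + (2)·(1) + (6)·(1) + (7)·(1) + (9)·(1) = 25.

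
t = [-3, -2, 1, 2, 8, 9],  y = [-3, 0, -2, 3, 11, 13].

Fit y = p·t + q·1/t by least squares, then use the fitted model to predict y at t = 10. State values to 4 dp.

ŷ = 14.2637

Normal-equation sums: Σt·t = 163, Σt·1/t = 6, Σ1/t·1/t = 8497/5184.
And Σt·y = 218, Σ1/t·y = 239/72.
det = 163·(8497/5184) − 6² = 1198387/5184.
p = (218·(8497/5184) − 6·(239/72))/(1198387/5184) = 1749098/1198387; q = (163·(239/72) − 6·218)/(1198387/5184) = -3975768/1198387.
At t = 10: ŷ = (1749098/1198387)·(10) + (-3975768/1198387)·(1/10) = 4498264/315365.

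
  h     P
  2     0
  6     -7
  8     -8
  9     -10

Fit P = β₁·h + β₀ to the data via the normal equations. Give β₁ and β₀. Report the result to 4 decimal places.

The normal system MᵀM·[β₁, β₀]ᵀ = MᵀP is [[185, 25]; [25, 4]]·[β₁, β₀]ᵀ = [-196, -25]ᵀ.
Determinant 185·4 − 25² = 115.
β₁ = ((-196)·4 − 25·(-25))/115 = -159/115; β₀ = (185·(-25) − 25·(-196))/115 = 55/23.

β₁ = -1.3826, β₀ = 2.3913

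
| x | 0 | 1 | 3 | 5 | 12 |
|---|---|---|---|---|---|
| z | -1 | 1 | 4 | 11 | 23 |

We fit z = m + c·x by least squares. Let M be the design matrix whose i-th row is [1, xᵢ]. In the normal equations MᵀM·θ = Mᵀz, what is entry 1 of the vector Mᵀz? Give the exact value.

38

Entry 1 ↔ basis 1, so (Mᵀz)_{1} = Σᵢ zᵢ = (1)·(-1) + (1)·(1) + (1)·(4) + (1)·(11) + (1)·(23) = 38.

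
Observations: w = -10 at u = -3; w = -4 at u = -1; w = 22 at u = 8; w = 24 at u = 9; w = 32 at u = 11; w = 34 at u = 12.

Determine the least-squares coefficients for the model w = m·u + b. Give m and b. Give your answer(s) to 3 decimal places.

Entries of XᵀX: Σu·u = 420, Σu = 36, Σ1 = 6.
Moment sums: Σu·w = 1186, Σw = 98.
Δ = 420·6 − 36² = 1224.
m = (1186·6 − 36·98)/1224 = 299/102; b = (420·98 − 36·1186)/1224 = -64/51.

m = 2.931, b = -1.255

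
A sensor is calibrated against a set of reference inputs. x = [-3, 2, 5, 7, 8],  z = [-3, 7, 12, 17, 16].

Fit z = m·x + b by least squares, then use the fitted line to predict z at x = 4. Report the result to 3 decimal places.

With design matrix M, MᵀM = [[151, 19]; [19, 5]] and Mᵀz = [330, 49]ᵀ.
Eliminating b: 5·(row 1) − 19·(row 2) gives 394·m = 5·330 − 19·49 = 719, so m = 719/394.
Then b = (49 − 19·(719/394))/5 = 1129/394.
At x = 4: ẑ = (719/394)·(4) + (1129/394)·(1) = 4005/394.

ẑ = 10.165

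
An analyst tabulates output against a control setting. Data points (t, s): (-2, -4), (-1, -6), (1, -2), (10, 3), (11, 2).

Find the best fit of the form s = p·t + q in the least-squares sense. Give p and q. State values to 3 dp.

Sums needed: Σt·t = 227, Σt = 19, Σ1 = 5.
And Σt·s = 64, Σs = -7.
So MᵀM·[p, q]ᵀ = Mᵀs: [[227, 19]; [19, 5]]·[p, q]ᵀ = [64, -7]ᵀ.
det = 227·5 − 19² = 774.
p = (64·5 − 19·(-7))/774 = 151/258; q = (227·(-7) − 19·64)/774 = -935/258.

p = 0.585, q = -3.624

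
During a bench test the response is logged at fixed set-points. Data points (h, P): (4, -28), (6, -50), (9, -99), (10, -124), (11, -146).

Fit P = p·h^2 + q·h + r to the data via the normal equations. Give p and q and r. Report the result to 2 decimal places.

Sums needed: Σh^2·h^2 = 32754, Σh^2·h = 3340, Σh^2 = 354, Σh·h = 354, Σh = 40, Σ1 = 5.
For AᵀP: Σh^2·P = -40333, Σh·P = -4149, ΣP = -447.
Normal equations: [[32754, 3340, 354]; [3340, 354, 40]; [354, 40, 5]]·[p, q, r]ᵀ = [-40333, -4149, -447]ᵀ.
Solving the 3×3 system (Gaussian elimination) gives p = -959/778, q = 1217/778, r = -5696/389.

p = -1.23, q = 1.56, r = -14.64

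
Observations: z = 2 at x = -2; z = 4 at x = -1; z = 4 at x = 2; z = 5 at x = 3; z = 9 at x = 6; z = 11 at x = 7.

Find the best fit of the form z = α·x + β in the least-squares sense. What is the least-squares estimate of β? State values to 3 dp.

β = 3.601

Sums needed: Σx·x = 103, Σx = 15, Σ1 = 6.
Right-hand side: Σx·z = 146, Σz = 35.
So AᵀA·[α, β]ᵀ = Aᵀz: [[103, 15]; [15, 6]]·[α, β]ᵀ = [146, 35]ᵀ.
det = 103·6 − 15² = 393.
α = (146·6 − 15·35)/393 = 117/131; β = (103·35 − 15·146)/393 = 1415/393.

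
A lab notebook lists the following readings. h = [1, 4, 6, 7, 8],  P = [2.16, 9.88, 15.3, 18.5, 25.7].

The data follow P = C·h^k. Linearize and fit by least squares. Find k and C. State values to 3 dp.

k = 1.142, C = 2.107

With ln Pᵢ as the transformed response and ln hᵢ as the regressor:
AᵀA = [[13.2429, 7.2034]; [7.2034, 5]], rhs = [20.4916, 11.9527]ᵀ  (here Σln h = 7.2034, Σ(ln h)² = 13.2429, Σln P = 11.9527, Σln h·ln P = 20.4916).
Solving (det = 14.3252): k = 1.14187, ln C = 0.74548, so C = exp(0.74548) = 2.10745.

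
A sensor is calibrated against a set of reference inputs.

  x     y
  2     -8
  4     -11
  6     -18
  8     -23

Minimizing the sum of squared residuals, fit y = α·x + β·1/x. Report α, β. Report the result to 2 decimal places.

Forming MᵀM = [[120, 4]; [4, 205/576]] and Mᵀy = [-352, -101/8]ᵀ gives MᵀM·[α, β]ᵀ = Mᵀy.
Eliminating β: (205/576)·(row 1) − 4·(row 2) gives (641/24)·α = (205/576)·(-352) − 4·(-101/8) = -673/9, so α = -5384/1923.
Then β = ((-101/8) − 4·(-5384/1923))/(205/576) = -2568/641.

α = -2.80, β = -4.01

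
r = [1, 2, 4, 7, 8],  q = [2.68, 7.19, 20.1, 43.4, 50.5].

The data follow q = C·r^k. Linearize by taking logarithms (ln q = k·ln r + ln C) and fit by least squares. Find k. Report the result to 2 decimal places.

k = 1.42

Linearized form: ln q = k·ln r + ln C. From the 5 transformed points,
Σln r = 6.1048, Σ(ln r)² = 10.5129, Σln q = 13.6517, Σln r·ln q = 21.0197.
Equations: 10.5129·k + 6.1048·ln C = 21.0197;  6.1048·k + 5·ln C = 13.6517.
Solving (det = 15.2960): k = 1.42247, ln C = 0.99356.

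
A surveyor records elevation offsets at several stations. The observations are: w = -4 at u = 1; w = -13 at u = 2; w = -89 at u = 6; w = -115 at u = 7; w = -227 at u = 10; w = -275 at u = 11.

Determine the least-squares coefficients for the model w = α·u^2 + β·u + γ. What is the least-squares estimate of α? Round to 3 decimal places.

α = -2.073

Forming XᵀX = [[28355, 2899, 311]; [2899, 311, 37]; [311, 37, 6]] and Xᵀw = [-64870, -6664, -723]ᵀ gives XᵀX·[α, β, γ]ᵀ = Xᵀw.
Solving the 3×3 system (Gaussian elimination) gives α = -11273/5439, β = -11288/5439, γ = -491/1813.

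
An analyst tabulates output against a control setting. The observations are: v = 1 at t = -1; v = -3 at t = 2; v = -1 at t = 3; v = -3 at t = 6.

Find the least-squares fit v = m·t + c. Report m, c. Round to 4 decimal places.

m = -0.5200, c = -0.2000

Setting ∂/∂m … = 0 gives: 50·m + 10·c = -28;  10·m + 4·c = -6.
(Σt·t = 50, Σt = 10, Σ1 = 4, Σt·v = -28, Σv = -6.)
Determinant 50·4 − 10² = 100.
m = ((-28)·4 − 10·(-6))/100 = -13/25; c = (50·(-6) − 10·(-28))/100 = -1/5.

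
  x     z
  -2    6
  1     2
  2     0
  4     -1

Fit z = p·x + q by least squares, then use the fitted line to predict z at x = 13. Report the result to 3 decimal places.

The normal system MᵀM·[p, q]ᵀ = Mᵀz is [[25, 5]; [5, 4]]·[p, q]ᵀ = [-14, 7]ᵀ.
Δ = 25·4 − 5² = 75.
p = ((-14)·4 − 5·7)/75 = -91/75; q = (25·7 − 5·(-14))/75 = 49/15.
At x = 13: ẑ = (-91/75)·(13) + (49/15)·(1) = -938/75.

ẑ = -12.507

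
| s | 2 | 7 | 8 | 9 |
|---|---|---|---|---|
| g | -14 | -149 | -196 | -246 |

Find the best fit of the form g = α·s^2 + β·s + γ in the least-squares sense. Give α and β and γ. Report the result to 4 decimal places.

Normal-equation sums: Σs^2·s^2 = 13074, Σs^2·s = 1592, Σs^2 = 198, Σs·s = 198, Σs = 26, Σ1 = 4.
For Xᵀg: Σs^2·g = -39827, Σs·g = -4853, Σg = -605.
Solving the 3×3 system (Gaussian elimination) gives α = -523/172, β = 41/172, γ = -393/172.

α = -3.0407, β = 0.2384, γ = -2.2849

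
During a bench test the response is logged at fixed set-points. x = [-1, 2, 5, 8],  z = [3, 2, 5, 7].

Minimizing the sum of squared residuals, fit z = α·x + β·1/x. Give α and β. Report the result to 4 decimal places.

Compute the Gram sums: Σx·x = 94, Σx·1/x = 4, Σ1/x·1/x = 2089/1600.
Moment sums: Σx·z = 82, Σ1/x·z = -1/8.
MᵀM·[α, β]ᵀ = Mᵀz becomes [[94, 4]; [4, 2089/1600]]·[α, β]ᵀ = [82, -1/8]ᵀ.
Eliminating β: (2089/1600)·(row 1) − 4·(row 2) gives (85383/800)·α = (2089/1600)·82 − 4·(-1/8) = 86049/800, so α = 9561/9487.
Then β = ((-1/8) − 4·(9561/9487))/(2089/1600) = -30200/9487.

α = 1.0078, β = -3.1833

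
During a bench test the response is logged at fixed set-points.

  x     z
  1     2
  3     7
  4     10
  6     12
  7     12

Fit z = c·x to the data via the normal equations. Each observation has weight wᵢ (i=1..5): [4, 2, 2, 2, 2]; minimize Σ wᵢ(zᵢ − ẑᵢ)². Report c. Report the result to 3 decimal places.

c = 1.973

Forming MᵀWM = [[224]] and MᵀWz = [442]ᵀ gives MᵀWM·[c]ᵀ = MᵀWz.
c = 442/224 = 1.97321.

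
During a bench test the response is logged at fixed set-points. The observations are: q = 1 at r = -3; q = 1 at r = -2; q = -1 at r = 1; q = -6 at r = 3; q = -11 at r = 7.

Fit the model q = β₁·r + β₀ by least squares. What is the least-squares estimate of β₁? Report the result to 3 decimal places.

β₁ = -1.262

Compute the Gram sums: Σr·r = 72, Σr = 6, Σ1 = 5.
And Σr·q = -101, Σq = -16.
So MᵀM·[β₁, β₀]ᵀ = Mᵀq: [[72, 6]; [6, 5]]·[β₁, β₀]ᵀ = [-101, -16]ᵀ.
Δ = 72·5 − 6² = 324.
β₁ = ((-101)·5 − 6·(-16))/324 = -409/324; β₀ = (72·(-16) − 6·(-101))/324 = -91/54.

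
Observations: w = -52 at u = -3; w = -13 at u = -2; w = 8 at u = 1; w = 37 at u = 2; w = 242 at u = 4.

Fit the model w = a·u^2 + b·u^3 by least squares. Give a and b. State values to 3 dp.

Normal-equation sums: Σu^2·u^2 = 370, Σu^2·u^3 = 782, Σu^3·u^3 = 4954.
And Σu^2·w = 3508, Σu^3·w = 17300.
Eliminating b: 4954·(row 1) − 782·(row 2) gives 1221456·a = 4954·3508 − 782·17300 = 3850032, so a = 80209/25447.
Then b = (17300 − 782·(80209/25447))/4954 = 76203/25447.

a = 3.152, b = 2.995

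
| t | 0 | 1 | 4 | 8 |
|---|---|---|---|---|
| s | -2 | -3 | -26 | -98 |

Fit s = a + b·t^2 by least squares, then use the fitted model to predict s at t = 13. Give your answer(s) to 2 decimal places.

The normal equations are: 4·a + 81·b = -129;  81·a + 4353·b = -6691.
Eliminating b: 4353·(row 1) − 81·(row 2) gives 10851·a = 4353·(-129) − 81·(-6691) = -19566, so a = -6522/3617.
Then b = ((-6691) − 81·(-6522/3617))/4353 = -16315/10851.
At t = 13: ŝ = (-6522/3617)·(1) + (-16315/10851)·(169) = -2776801/10851.

ŝ = -255.90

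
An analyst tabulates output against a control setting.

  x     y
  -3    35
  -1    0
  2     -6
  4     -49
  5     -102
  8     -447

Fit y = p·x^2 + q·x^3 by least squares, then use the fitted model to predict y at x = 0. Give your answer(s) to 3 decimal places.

ŷ = 0.000

Entries of MᵀM: Σx^2·x^2 = 5075, Σx^2·x^3 = 36705, Σx^3·x^3 = 282659.
And Σx^2·y = -31651, Σx^3·y = -245743.
MᵀM·[p, q]ᵀ = Mᵀy becomes [[5075, 36705]; [36705, 282659]]·[p, q]ᵀ = [-31651, -245743]ᵀ.
Δ = 5075·282659 − 36705² = 87237400.
p = ((-31651)·282659 − 36705·(-245743))/87237400 = 36778403/43618700; q = (5075·(-245743) − 36705·(-31651))/87237400 = -8539577/8723740.
At x = 0: ŷ = (36778403/43618700)·(0) + (-8539577/8723740)·(0) = 0.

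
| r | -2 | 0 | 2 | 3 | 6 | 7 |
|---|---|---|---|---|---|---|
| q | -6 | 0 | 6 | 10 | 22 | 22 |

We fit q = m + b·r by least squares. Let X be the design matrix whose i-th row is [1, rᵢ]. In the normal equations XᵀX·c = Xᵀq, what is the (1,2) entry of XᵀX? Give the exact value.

16

Row 1 ↔ basis 1, column 2 ↔ basis r, so (XᵀX)_{1,2} = Σᵢ r = (1)·(-2) + (1)·(0) + (1)·(2) + (1)·(3) + (1)·(6) + (1)·(7) = 16.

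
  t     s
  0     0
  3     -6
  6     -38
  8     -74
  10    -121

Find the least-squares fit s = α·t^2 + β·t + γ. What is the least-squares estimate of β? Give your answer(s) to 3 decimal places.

β = 2.291

Forming MᵀM = [[15473, 1755, 209]; [1755, 209, 27]; [209, 27, 5]] and Mᵀs = [-18258, -2048, -239]ᵀ gives MᵀM·[α, β, γ]ᵀ = Mᵀs.
Row-reducing yields α = -7514/5217, β = 15937/6956, γ = 671/20868.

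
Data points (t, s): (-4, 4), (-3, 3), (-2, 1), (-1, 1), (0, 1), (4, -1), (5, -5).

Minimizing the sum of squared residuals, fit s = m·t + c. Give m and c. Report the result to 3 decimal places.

Normal-equation sums: Σt·t = 71, Σt = -1, Σ1 = 7.
For Mᵀs: Σt·s = -57, Σs = 4.
Δ = 71·7 − (-1)² = 496.
m = ((-57)·7 − (-1)·4)/496 = -395/496; c = (71·4 − (-1)·(-57))/496 = 227/496.

m = -0.796, c = 0.458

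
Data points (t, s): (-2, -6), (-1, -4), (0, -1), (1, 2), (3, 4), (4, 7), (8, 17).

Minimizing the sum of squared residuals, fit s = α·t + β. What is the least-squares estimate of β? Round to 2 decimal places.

β = -1.45

Sums needed: Σt·t = 95, Σt = 13, Σ1 = 7.
And Σt·s = 194, Σs = 19.
Eliminating β: 7·(row 1) − 13·(row 2) gives 496·α = 7·194 − 13·19 = 1111, so α = 1111/496.
Then β = (19 − 13·(1111/496))/7 = -717/496.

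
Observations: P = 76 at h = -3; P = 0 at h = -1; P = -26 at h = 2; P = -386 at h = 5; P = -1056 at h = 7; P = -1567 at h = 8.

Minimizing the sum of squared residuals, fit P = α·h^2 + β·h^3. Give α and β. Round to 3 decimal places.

MᵀM·[α, β]ᵀ = MᵀP reads: 7220·α + 52488·β = -161102;  52488·α + 396212·β = -1215022.
(Σh^2·h^2 = 7220, Σh^2·h^3 = 52488, Σh^3·h^3 = 396212, Σh^2·P = -161102, Σh^3·P = -1215022.)
Determinant 7220·396212 − 52488² = 105660496.
α = ((-161102)·396212 − 52488·(-1215022))/105660496 = -7058861/13207562; β = (7220·(-1215022) − 52488·(-161102))/105660496 = -39567133/13207562.

α = -0.534, β = -2.996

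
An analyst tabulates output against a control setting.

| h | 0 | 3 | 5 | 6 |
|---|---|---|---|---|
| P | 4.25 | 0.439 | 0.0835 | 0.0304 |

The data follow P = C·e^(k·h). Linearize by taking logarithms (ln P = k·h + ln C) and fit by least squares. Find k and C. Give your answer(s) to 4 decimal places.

k = -0.8148, C = 4.5429

Taking logs, ln P = k·h + ln C, so regress ln P on h.
Σh = 14.0000, Σ(h)² = 70.0000, Σln P = -5.3526, Σh·ln P = -35.8442.
Normal system: [[70.0000, 14.0000]; [14.0000, 4]]·[k, ln C]ᵀ = [-35.8442, -5.3526]ᵀ.
Solving (det = 84.0000): k = -0.81477, ln C = 1.51357, so C = exp(1.51357) = 4.54290.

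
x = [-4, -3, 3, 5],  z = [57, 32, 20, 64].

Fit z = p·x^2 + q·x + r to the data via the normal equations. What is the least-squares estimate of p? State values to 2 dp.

AᵀA·[p, q, r]ᵀ = Aᵀz reads: 1043·p + 61·q + 59·r = 2980;  61·p + 59·q + 1·r = 56;  59·p + 1·q + 4·r = 173.
(Σx^2·x^2 = 1043, Σx^2·x = 61, Σx^2 = 59, Σx·x = 59, Σx = 1, Σ1 = 4, Σx^2·z = 2980, Σx·z = 56, Σz = 173.)
Solving the 3×3 system (Gaussian elimination) gives p = 273/89, q = -978/445, r = -643/445.

p = 3.07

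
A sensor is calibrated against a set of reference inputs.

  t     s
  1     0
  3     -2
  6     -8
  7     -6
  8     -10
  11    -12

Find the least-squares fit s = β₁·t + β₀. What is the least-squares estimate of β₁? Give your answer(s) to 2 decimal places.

β₁ = -1.25

The normal equations are: 280·β₁ + 36·β₀ = -308;  36·β₁ + 6·β₀ = -38.
(Σt·t = 280, Σt = 36, Σ1 = 6, Σt·s = -308, Σs = -38.)
Eliminating β₀: 6·(row 1) − 36·(row 2) gives 384·β₁ = 6·(-308) − 36·(-38) = -480, so β₁ = -5/4.
Then β₀ = ((-38) − 36·(-5/4))/6 = 7/6.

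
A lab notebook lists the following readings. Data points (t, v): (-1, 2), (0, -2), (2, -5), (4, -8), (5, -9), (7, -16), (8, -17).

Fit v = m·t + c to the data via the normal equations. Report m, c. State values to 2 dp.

m = -2.02, c = -0.66

Entries of MᵀM: Σt·t = 159, Σt = 25, Σ1 = 7.
Right-hand side: Σt·v = -337, Σv = -55.
Determinant 159·7 − 25² = 488.
m = ((-337)·7 − 25·(-55))/488 = -123/61; c = (159·(-55) − 25·(-337))/488 = -40/61.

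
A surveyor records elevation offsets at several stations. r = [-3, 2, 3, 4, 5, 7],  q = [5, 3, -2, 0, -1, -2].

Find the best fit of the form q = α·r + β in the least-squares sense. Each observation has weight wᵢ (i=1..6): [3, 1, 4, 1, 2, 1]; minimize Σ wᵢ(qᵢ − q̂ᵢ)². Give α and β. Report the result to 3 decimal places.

With design matrix X, XᵀWX = [[182, 26]; [26, 12]] and XᵀWq = [-87, 6]ᵀ.
det = 182·12 − 26² = 1508.
α = ((-87)·12 − 26·6)/1508 = -300/377; β = (182·6 − 26·(-87))/1508 = 129/58.

α = -0.796, β = 2.224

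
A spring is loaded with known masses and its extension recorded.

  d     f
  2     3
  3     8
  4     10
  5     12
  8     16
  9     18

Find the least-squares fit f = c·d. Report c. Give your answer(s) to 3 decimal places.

c = 2.111

Forming MᵀM = [[199]] and Mᵀf = [420]ᵀ gives MᵀM·[c]ᵀ = Mᵀf.
c = 420/199 = 2.11055.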